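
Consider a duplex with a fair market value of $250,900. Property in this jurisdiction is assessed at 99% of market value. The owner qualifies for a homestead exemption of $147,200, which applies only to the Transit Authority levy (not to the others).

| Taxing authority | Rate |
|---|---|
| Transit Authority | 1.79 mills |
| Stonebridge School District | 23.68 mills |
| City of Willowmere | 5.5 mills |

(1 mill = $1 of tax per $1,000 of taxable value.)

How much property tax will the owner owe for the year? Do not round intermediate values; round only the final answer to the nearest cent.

Assessed value = $250,900 × 0.99 = $248,391
Transit Authority: ($248,391 − $147,200) × 0.00179 = $101,191 × 0.00179 = $181.13189
Stonebridge School District: $248,391 × 0.02368 = $5,881.89888
City of Willowmere: $248,391 × 0.0055 = $1,366.1505
Total = $7,429.18127

$7,429.18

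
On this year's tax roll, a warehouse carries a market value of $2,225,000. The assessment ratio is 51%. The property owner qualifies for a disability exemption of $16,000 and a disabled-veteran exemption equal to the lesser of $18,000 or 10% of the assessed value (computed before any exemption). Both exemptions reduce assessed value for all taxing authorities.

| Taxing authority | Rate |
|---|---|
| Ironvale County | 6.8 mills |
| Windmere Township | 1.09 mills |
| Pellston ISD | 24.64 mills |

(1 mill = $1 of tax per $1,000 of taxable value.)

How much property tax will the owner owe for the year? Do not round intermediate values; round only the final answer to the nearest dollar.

Assessed value = $2,225,000 × 0.51 = $1,134,750
Disabled-veteran exemption = min($18,000, 10% × $1,134,750) = min($18,000, $113,475) = $18,000 (dollar cap binds)
Taxable value = $1,134,750 − $16,000 − $18,000 = $1,100,750
Ironvale County: $1,100,750 × 0.0068 = $7,485.1
Windmere Township: $1,100,750 × 0.00109 = $1,199.8175
Pellston ISD: $1,100,750 × 0.02464 = $27,122.48
Total = $35,807.3975

$35,807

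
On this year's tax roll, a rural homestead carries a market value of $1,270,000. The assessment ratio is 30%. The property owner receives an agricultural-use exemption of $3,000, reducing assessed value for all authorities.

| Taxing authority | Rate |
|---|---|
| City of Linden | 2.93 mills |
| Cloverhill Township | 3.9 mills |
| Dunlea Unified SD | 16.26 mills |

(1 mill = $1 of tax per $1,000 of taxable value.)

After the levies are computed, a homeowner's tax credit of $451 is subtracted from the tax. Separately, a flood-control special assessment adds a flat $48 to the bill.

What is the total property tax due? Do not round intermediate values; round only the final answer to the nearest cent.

Assessed value = $1,270,000 × 0.3 = $381,000
Taxable value = $381,000 − $3,000 = $378,000
City of Linden: $378,000 × 0.00293 = $1,107.54
Cloverhill Township: $378,000 × 0.0039 = $1,474.2
Dunlea Unified SD: $378,000 × 0.01626 = $6,146.28
Levies subtotal = $8,728.02
After credit = $8,728.02 − $451 = $8,277.02
Total = $8,277.02 + $48 = $8,325.02

$8,325.02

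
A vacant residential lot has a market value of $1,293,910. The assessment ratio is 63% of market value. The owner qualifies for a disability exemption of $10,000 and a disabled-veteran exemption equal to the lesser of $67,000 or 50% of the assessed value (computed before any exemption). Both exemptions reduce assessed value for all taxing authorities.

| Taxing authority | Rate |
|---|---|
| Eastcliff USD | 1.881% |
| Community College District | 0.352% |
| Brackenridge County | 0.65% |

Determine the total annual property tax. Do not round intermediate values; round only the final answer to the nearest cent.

$21,281.25

Assessed value = $1,293,910 × 0.63 = $815,163.3
Disabled-veteran exemption = min($67,000, 50% × $815,163.3) = min($67,000, $407,581.65) = $67,000 (dollar cap binds)
Taxable value = $815,163.3 − $10,000 − $67,000 = $738,163.3
Eastcliff USD: $738,163.3 × 0.01881 = $13,884.851673
Community College District: $738,163.3 × 0.00352 = $2,598.334816
Brackenridge County: $738,163.3 × 0.0065 = $4,798.06145
Total = $21,281.247939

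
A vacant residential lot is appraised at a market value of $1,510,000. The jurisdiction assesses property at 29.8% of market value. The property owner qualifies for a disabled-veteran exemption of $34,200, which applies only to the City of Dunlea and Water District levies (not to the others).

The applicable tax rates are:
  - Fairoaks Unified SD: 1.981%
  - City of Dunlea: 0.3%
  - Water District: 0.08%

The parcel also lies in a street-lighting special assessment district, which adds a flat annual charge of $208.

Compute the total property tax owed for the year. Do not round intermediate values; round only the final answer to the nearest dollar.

$10,702

Assessed value = $1,510,000 × 0.298 = $449,980
Fairoaks Unified SD: $449,980 × 0.01981 = $8,914.1038
City of Dunlea: ($449,980 − $34,200) × 0.003 = $415,780 × 0.003 = $1,247.34
Water District: ($449,980 − $34,200) × 0.0008 = $415,780 × 0.0008 = $332.624
Levies subtotal = $10,494.0678
Total = $10,494.0678 + $208 = $10,702.0678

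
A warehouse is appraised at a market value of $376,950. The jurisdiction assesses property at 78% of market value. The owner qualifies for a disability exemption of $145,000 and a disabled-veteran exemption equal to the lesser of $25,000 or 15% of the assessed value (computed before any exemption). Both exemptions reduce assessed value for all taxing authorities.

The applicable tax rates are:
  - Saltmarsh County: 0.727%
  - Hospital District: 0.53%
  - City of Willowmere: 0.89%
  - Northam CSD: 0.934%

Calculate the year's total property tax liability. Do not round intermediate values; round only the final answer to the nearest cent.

Assessed value = $376,950 × 0.78 = $294,021
Disabled-veteran exemption = min($25,000, 15% × $294,021) = min($25,000, $44,103.15) = $25,000 (dollar cap binds)
Taxable value = $294,021 − $145,000 − $25,000 = $124,021
Saltmarsh County: $124,021 × 0.00727 = $901.63267
Hospital District: $124,021 × 0.0053 = $657.3113
City of Willowmere: $124,021 × 0.0089 = $1,103.7869
Northam CSD: $124,021 × 0.00934 = $1,158.35614
Total = $3,821.08701

$3,821.09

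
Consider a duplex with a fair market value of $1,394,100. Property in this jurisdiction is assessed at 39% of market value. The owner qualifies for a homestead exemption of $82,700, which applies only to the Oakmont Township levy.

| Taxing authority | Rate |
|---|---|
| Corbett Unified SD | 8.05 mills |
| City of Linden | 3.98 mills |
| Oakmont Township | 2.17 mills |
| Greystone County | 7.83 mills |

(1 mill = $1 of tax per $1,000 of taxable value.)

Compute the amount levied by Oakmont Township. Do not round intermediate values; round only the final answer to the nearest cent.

Assessed value = $1,394,100 × 0.39 = $543,699
Oakmont Township taxable value = $543,699 − $82,700 = $460,999
Oakmont Township levy = $460,999 × 0.00217 = $1,000.36783

$1,000.37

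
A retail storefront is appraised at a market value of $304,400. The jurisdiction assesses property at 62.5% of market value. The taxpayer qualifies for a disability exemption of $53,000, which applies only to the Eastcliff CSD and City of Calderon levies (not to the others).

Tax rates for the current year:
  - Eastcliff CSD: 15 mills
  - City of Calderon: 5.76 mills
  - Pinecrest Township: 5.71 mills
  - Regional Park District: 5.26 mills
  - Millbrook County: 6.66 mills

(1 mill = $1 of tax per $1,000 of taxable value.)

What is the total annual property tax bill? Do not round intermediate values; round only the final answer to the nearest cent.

Assessed value = $304,400 × 0.625 = $190,250
Eastcliff CSD: ($190,250 − $53,000) × 0.015 = $137,250 × 0.015 = $2,058.75
City of Calderon: ($190,250 − $53,000) × 0.00576 = $137,250 × 0.00576 = $790.56
Pinecrest Township: $190,250 × 0.00571 = $1,086.3275
Regional Park District: $190,250 × 0.00526 = $1,000.715
Millbrook County: $190,250 × 0.00666 = $1,267.065
Total = $6,203.4175

$6,203.42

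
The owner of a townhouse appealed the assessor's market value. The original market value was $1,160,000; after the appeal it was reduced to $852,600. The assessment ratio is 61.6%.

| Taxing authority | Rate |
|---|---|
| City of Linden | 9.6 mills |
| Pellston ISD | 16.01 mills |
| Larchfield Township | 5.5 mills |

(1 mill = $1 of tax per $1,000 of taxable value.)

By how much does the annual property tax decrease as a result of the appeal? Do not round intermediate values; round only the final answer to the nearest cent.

Old assessed value = $1,160,000 × 0.616 = $714,560
New assessed value = $852,600 × 0.616 = $525,201.6
Combined rate = 0.0096 + 0.01601 + 0.0055 = 0.03111
Old tax = $714,560 × 0.03111 = $22,229.9616
New tax = $525,201.6 × 0.03111 = $16,339.021776
Reduction = $22,229.9616 − $16,339.021776 = $5,890.939824

$5,890.94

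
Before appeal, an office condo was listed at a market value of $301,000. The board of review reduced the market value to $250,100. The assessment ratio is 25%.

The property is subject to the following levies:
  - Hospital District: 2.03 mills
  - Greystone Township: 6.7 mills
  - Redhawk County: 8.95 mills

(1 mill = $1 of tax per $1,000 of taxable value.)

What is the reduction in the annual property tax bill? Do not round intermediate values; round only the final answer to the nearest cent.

Old assessed value = $301,000 × 0.25 = $75,250
New assessed value = $250,100 × 0.25 = $62,525
Combined rate = 0.00203 + 0.0067 + 0.00895 = 0.01768
Old tax = $75,250 × 0.01768 = $1,330.42
New tax = $62,525 × 0.01768 = $1,105.442
Reduction = $1,330.42 − $1,105.442 = $224.978

$224.98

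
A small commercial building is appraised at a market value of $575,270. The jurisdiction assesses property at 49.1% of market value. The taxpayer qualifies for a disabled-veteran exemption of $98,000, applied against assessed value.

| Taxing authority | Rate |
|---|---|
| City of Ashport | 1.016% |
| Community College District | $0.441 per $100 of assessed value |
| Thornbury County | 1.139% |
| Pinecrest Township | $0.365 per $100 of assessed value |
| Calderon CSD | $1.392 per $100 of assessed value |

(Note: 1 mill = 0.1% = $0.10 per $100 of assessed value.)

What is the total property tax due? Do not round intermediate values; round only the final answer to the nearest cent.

Assessed value = $575,270 × 0.491 = $282,457.57
Taxable value = $282,457.57 − $98,000 = $184,457.57
City of Ashport: $184,457.57 × 0.01016 = $1,874.0889112
Community College District: $184,457.57 × 0.00441 = $813.4578837
Thornbury County: $184,457.57 × 0.01139 = $2,100.9717223
Pinecrest Township: $184,457.57 × 0.00365 = $673.2701305
Calderon CSD: $184,457.57 × 0.01392 = $2,567.6493744
Total = $8,029.4380221

$8,029.44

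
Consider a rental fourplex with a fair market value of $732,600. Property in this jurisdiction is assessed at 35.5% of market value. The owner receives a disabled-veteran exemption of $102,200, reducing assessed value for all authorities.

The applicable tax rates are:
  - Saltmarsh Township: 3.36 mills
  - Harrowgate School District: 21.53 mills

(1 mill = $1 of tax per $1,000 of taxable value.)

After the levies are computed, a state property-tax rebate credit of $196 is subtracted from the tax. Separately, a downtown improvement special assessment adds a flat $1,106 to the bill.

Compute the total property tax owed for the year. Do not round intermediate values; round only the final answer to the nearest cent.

$4,839.46

Assessed value = $732,600 × 0.355 = $260,073
Taxable value = $260,073 − $102,200 = $157,873
Saltmarsh Township: $157,873 × 0.00336 = $530.45328
Harrowgate School District: $157,873 × 0.02153 = $3,399.00569
Levies subtotal = $3,929.45897
After credit = $3,929.45897 − $196 = $3,733.45897
Total = $3,733.45897 + $1,106 = $4,839.45897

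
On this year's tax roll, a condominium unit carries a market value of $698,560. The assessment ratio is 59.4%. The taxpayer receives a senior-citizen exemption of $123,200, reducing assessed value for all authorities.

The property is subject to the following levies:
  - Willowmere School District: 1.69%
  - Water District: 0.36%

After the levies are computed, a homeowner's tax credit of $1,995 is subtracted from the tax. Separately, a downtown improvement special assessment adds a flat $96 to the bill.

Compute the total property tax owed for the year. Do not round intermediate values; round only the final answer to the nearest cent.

Assessed value = $698,560 × 0.594 = $414,944.64
Taxable value = $414,944.64 − $123,200 = $291,744.64
Willowmere School District: $291,744.64 × 0.0169 = $4,930.484416
Water District: $291,744.64 × 0.0036 = $1,050.280704
Levies subtotal = $5,980.76512
After credit = $5,980.76512 − $1,995 = $3,985.76512
Total = $3,985.76512 + $96 = $4,081.76512

$4,081.77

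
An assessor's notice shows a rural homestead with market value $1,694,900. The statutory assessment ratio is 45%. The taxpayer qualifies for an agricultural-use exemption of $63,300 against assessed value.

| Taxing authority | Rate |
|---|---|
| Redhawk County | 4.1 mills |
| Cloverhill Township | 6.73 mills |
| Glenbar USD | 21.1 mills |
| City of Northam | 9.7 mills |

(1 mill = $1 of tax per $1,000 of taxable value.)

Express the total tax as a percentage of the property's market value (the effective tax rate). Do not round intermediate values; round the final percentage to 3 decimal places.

Assessed value = $1,694,900 × 0.45 = $762,705
Taxable value = $762,705 − $63,300 = $699,405
Redhawk County: $699,405 × 0.0041 = $2,867.5605
Cloverhill Township: $699,405 × 0.00673 = $4,706.99565
Glenbar USD: $699,405 × 0.0211 = $14,757.4455
City of Northam: $699,405 × 0.0097 = $6,784.2285
Total tax = $29,116.23015
Effective rate = $29,116.23015 ÷ $1,694,900 = 1.718% of market value

1.718%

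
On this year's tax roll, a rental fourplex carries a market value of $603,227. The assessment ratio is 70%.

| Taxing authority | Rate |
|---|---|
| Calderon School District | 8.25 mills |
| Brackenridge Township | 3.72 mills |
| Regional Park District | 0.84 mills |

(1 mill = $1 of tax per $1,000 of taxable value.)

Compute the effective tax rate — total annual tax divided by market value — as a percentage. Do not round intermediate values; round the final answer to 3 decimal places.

0.897%

Assessed value = $603,227 × 0.7 = $422,258.9
Calderon School District: $422,258.9 × 0.00825 = $3,483.635925
Brackenridge Township: $422,258.9 × 0.00372 = $1,570.803108
Regional Park District: $422,258.9 × 0.00084 = $354.697476
Total tax = $5,409.136509
Effective rate = $5,409.136509 ÷ $603,227 = 0.897% of market value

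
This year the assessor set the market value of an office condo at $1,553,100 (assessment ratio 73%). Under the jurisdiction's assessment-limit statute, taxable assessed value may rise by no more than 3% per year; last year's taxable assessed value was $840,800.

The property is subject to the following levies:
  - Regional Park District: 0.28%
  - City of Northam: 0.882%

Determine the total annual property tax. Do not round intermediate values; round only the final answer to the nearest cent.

Uncapped assessed value = $1,553,100 × 0.73 = $1,133,763
Cap limit = $840,800 × 1.03 = $866,024
Taxable assessed value = min($1,133,763, $866,024) = $866,024 (cap binds)
Regional Park District: $866,024 × 0.0028 = $2,424.8672
City of Northam: $866,024 × 0.00882 = $7,638.33168
Total = $10,063.19888

$10,063.20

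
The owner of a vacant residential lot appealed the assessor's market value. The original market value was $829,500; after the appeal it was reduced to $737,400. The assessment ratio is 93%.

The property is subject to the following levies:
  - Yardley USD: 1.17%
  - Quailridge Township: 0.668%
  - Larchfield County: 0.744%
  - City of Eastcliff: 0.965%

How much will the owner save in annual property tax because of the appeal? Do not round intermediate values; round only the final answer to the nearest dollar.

$3,038

Old assessed value = $829,500 × 0.93 = $771,435
New assessed value = $737,400 × 0.93 = $685,782
Combined rate = 0.0117 + 0.00668 + 0.00744 + 0.00965 = 0.03547
Old tax = $771,435 × 0.03547 = $27,362.79945
New tax = $685,782 × 0.03547 = $24,324.68754
Reduction = $27,362.79945 − $24,324.68754 = $3,038.11191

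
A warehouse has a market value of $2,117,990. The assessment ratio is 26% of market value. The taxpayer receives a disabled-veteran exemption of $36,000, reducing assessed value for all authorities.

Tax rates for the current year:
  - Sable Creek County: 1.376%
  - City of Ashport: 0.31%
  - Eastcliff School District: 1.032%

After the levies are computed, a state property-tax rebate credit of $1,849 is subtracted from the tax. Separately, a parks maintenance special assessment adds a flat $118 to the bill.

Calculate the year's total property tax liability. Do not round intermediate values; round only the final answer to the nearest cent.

Assessed value = $2,117,990 × 0.26 = $550,677.4
Taxable value = $550,677.4 − $36,000 = $514,677.4
Sable Creek County: $514,677.4 × 0.01376 = $7,081.961024
City of Ashport: $514,677.4 × 0.0031 = $1,595.49994
Eastcliff School District: $514,677.4 × 0.01032 = $5,311.470768
Levies subtotal = $13,988.931732
After credit = $13,988.931732 − $1,849 = $12,139.931732
Total = $12,139.931732 + $118 = $12,257.931732

$12,257.93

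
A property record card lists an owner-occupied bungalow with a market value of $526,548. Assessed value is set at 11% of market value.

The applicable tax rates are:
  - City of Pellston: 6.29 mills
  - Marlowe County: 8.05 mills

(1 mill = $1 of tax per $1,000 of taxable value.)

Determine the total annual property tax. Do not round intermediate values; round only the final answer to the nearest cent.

$830.58

Assessed value = $526,548 × 0.11 = $57,920.28
City of Pellston: $57,920.28 × 0.00629 = $364.3185612
Marlowe County: $57,920.28 × 0.00805 = $466.258254
Total = $364.3185612 + $466.258254 = $830.5768152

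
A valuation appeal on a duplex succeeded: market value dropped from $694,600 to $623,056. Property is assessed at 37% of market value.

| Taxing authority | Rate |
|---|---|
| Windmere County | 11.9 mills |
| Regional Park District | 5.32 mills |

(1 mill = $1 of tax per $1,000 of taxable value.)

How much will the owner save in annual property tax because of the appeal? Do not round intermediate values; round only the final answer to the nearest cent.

$455.84

Old assessed value = $694,600 × 0.37 = $257,002
New assessed value = $623,056 × 0.37 = $230,530.72
Combined rate = 0.0119 + 0.00532 = 0.01722
Old tax = $257,002 × 0.01722 = $4,425.57444
New tax = $230,530.72 × 0.01722 = $3,969.7389984
Reduction = $4,425.57444 − $3,969.7389984 = $455.8354416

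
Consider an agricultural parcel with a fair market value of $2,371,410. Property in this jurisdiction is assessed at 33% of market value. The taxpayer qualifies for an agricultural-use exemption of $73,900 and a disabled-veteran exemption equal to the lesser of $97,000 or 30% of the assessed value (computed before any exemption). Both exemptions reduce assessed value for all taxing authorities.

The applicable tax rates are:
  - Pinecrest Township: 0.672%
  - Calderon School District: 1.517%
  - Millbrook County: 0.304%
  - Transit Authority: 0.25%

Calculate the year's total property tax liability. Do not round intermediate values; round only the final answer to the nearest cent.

$16,777.98

Assessed value = $2,371,410 × 0.33 = $782,565.3
Disabled-veteran exemption = min($97,000, 30% × $782,565.3) = min($97,000, $234,769.59) = $97,000 (dollar cap binds)
Taxable value = $782,565.3 − $73,900 − $97,000 = $611,665.3
Pinecrest Township: $611,665.3 × 0.00672 = $4,110.390816
Calderon School District: $611,665.3 × 0.01517 = $9,278.962601
Millbrook County: $611,665.3 × 0.00304 = $1,859.462512
Transit Authority: $611,665.3 × 0.0025 = $1,529.16325
Total = $16,777.979179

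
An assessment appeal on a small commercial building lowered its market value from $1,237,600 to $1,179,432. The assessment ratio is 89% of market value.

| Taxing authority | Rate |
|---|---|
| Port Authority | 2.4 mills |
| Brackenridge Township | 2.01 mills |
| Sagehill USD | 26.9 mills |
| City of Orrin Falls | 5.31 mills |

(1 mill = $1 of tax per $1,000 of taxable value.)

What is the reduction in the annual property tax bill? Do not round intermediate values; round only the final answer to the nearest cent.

$1,895.80

Old assessed value = $1,237,600 × 0.89 = $1,101,464
New assessed value = $1,179,432 × 0.89 = $1,049,694.48
Combined rate = 0.0024 + 0.00201 + 0.0269 + 0.00531 = 0.03662
Old tax = $1,101,464 × 0.03662 = $40,335.61168
New tax = $1,049,694.48 × 0.03662 = $38,439.8118576
Reduction = $40,335.61168 − $38,439.8118576 = $1,895.7998224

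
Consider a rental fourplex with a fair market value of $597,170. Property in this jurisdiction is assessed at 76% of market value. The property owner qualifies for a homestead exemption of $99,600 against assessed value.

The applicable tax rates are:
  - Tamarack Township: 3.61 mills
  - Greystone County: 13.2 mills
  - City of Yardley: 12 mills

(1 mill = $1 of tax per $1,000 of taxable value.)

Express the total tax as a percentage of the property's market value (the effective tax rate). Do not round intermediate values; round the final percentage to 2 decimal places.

Assessed value = $597,170 × 0.76 = $453,849.2
Taxable value = $453,849.2 − $99,600 = $354,249.2
Tamarack Township: $354,249.2 × 0.00361 = $1,278.839612
Greystone County: $354,249.2 × 0.0132 = $4,676.08944
City of Yardley: $354,249.2 × 0.012 = $4,250.9904
Total tax = $10,205.919452
Effective rate = $10,205.919452 ÷ $597,170 = 1.71% of market value

1.71%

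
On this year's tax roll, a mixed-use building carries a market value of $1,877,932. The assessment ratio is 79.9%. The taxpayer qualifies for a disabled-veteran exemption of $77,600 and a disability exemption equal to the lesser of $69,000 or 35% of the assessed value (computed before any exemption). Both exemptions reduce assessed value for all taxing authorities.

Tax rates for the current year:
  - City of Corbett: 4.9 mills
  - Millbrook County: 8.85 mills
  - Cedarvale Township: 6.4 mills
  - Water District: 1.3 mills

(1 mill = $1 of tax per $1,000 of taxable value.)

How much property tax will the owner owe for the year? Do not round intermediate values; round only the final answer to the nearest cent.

Assessed value = $1,877,932 × 0.799 = $1,500,467.668
Disability exemption = min($69,000, 35% × $1,500,467.668) = min($69,000, $525,163.6838) = $69,000 (dollar cap binds)
Taxable value = $1,500,467.668 − $77,600 − $69,000 = $1,353,867.668
City of Corbett: $1,353,867.668 × 0.0049 = $6,633.9515732
Millbrook County: $1,353,867.668 × 0.00885 = $11,981.7288618
Cedarvale Township: $1,353,867.668 × 0.0064 = $8,664.7530752
Water District: $1,353,867.668 × 0.0013 = $1,760.0279684
Total = $29,040.4614786

$29,040.46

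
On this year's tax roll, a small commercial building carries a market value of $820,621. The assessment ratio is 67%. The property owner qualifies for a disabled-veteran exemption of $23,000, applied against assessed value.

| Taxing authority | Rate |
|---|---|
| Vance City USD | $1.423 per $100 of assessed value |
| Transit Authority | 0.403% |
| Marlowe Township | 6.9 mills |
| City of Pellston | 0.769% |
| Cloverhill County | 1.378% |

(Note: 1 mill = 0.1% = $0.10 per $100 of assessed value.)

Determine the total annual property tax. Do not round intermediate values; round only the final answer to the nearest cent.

Assessed value = $820,621 × 0.67 = $549,816.07
Taxable value = $549,816.07 − $23,000 = $526,816.07
Vance City USD: $526,816.07 × 0.01423 = $7,496.5926761
Transit Authority: $526,816.07 × 0.00403 = $2,123.0687621
Marlowe Township: $526,816.07 × 0.0069 = $3,635.030883
City of Pellston: $526,816.07 × 0.00769 = $4,051.2155783
Cloverhill County: $526,816.07 × 0.01378 = $7,259.5254446
Total = $24,565.4333441

$24,565.43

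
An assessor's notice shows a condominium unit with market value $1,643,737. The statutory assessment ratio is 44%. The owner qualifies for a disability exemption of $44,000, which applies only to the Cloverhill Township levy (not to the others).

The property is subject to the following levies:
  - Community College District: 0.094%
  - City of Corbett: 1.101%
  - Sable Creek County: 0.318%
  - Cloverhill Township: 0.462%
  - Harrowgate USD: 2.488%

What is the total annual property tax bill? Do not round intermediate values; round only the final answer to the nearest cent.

Assessed value = $1,643,737 × 0.44 = $723,244.28
Community College District: $723,244.28 × 0.00094 = $679.8496232
City of Corbett: $723,244.28 × 0.01101 = $7,962.9195228
Sable Creek County: $723,244.28 × 0.00318 = $2,299.9168104
Cloverhill Township: ($723,244.28 − $44,000) × 0.00462 = $679,244.28 × 0.00462 = $3,138.1085736
Harrowgate USD: $723,244.28 × 0.02488 = $17,994.3176864
Total = $32,075.1122164

$32,075.11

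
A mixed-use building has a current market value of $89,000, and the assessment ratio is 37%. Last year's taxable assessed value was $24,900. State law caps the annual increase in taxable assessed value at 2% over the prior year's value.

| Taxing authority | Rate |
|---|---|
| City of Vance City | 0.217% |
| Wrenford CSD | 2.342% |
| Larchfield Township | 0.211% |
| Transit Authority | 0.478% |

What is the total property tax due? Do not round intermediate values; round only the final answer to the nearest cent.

Uncapped assessed value = $89,000 × 0.37 = $32,930
Cap limit = $24,900 × 1.02 = $25,398
Taxable assessed value = min($32,930, $25,398) = $25,398 (cap binds)
City of Vance City: $25,398 × 0.00217 = $55.11366
Wrenford CSD: $25,398 × 0.02342 = $594.82116
Larchfield Township: $25,398 × 0.00211 = $53.58978
Transit Authority: $25,398 × 0.00478 = $121.40244
Total = $824.92704

$824.93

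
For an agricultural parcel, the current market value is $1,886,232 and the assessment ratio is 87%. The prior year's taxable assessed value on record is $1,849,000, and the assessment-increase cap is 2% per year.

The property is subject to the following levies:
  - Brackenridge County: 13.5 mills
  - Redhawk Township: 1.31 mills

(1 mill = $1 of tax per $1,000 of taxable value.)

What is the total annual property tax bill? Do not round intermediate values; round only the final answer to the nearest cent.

$24,303.53

Uncapped assessed value = $1,886,232 × 0.87 = $1,641,021.84
Cap limit = $1,849,000 × 1.02 = $1,885,980
Taxable assessed value = min($1,641,021.84, $1,885,980) = $1,641,021.84 (cap does not bind)
Brackenridge County: $1,641,021.84 × 0.0135 = $22,153.79484
Redhawk Township: $1,641,021.84 × 0.00131 = $2,149.7386104
Total = $24,303.5334504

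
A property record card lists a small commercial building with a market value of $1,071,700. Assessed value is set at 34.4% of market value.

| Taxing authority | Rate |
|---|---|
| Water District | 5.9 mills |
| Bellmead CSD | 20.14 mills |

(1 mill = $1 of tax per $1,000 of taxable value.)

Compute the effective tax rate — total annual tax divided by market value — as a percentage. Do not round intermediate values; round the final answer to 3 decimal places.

0.896%

Assessed value = $1,071,700 × 0.344 = $368,664.8
Water District: $368,664.8 × 0.0059 = $2,175.12232
Bellmead CSD: $368,664.8 × 0.02014 = $7,424.909072
Total tax = $9,600.031392
Effective rate = $9,600.031392 ÷ $1,071,700 = 0.896% of market value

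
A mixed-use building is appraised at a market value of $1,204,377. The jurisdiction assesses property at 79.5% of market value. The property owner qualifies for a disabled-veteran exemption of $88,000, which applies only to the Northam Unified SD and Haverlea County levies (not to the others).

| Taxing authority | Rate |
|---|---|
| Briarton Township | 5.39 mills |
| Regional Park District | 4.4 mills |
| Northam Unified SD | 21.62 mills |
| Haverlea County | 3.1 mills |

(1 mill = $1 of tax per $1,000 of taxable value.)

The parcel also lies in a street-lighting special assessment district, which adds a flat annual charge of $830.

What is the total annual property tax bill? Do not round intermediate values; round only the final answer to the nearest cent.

Assessed value = $1,204,377 × 0.795 = $957,479.715
Briarton Township: $957,479.715 × 0.00539 = $5,160.81566385
Regional Park District: $957,479.715 × 0.0044 = $4,212.910746
Northam Unified SD: ($957,479.715 − $88,000) × 0.02162 = $869,479.715 × 0.02162 = $18,798.1514383
Haverlea County: ($957,479.715 − $88,000) × 0.0031 = $869,479.715 × 0.0031 = $2,695.3871165
Levies subtotal = $30,867.26496465
Total = $30,867.26496465 + $830 = $31,697.26496465

$31,697.26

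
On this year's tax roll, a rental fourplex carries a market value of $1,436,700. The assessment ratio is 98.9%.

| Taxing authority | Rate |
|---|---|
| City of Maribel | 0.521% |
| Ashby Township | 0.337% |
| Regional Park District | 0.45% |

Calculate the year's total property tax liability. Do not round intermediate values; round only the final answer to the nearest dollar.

Assessed value = $1,436,700 × 0.989 = $1,420,896.3
City of Maribel: $1,420,896.3 × 0.00521 = $7,402.869723
Ashby Township: $1,420,896.3 × 0.00337 = $4,788.420531
Regional Park District: $1,420,896.3 × 0.0045 = $6,394.03335
Total = $7,402.869723 + $4,788.420531 + $6,394.03335 = $18,585.323604

$18,585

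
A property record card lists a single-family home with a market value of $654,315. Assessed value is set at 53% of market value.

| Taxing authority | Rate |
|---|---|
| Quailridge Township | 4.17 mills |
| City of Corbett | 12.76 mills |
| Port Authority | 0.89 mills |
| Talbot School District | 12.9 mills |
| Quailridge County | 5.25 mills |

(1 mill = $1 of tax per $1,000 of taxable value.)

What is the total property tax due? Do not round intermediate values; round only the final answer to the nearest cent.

Assessed value = $654,315 × 0.53 = $346,786.95
Quailridge Township: $346,786.95 × 0.00417 = $1,446.1015815
City of Corbett: $346,786.95 × 0.01276 = $4,425.001482
Port Authority: $346,786.95 × 0.00089 = $308.6403855
Talbot School District: $346,786.95 × 0.0129 = $4,473.551655
Quailridge County: $346,786.95 × 0.00525 = $1,820.6314875
Total = $1,446.1015815 + $4,425.001482 + $308.6403855 + $4,473.551655 + $1,820.6314875 = $12,473.9265915

$12,473.93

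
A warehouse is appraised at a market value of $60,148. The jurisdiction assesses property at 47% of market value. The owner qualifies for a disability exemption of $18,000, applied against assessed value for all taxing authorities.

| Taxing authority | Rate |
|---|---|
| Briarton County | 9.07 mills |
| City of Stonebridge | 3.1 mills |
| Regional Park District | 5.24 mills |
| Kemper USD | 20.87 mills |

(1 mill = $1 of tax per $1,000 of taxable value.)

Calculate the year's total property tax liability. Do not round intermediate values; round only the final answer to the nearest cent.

Assessed value = $60,148 × 0.47 = $28,269.56
Taxable value = $28,269.56 − $18,000 = $10,269.56
Briarton County: $10,269.56 × 0.00907 = $93.1449092
City of Stonebridge: $10,269.56 × 0.0031 = $31.835636
Regional Park District: $10,269.56 × 0.00524 = $53.8124944
Kemper USD: $10,269.56 × 0.02087 = $214.3257172
Total = $93.1449092 + $31.835636 + $53.8124944 + $214.3257172 = $393.1187568

$393.12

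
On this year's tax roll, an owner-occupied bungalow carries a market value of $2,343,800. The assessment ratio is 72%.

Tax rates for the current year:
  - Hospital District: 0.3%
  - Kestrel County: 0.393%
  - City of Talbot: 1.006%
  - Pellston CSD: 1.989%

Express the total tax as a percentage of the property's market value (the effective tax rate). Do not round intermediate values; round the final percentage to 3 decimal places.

Assessed value = $2,343,800 × 0.72 = $1,687,536
Hospital District: $1,687,536 × 0.003 = $5,062.608
Kestrel County: $1,687,536 × 0.00393 = $6,632.01648
City of Talbot: $1,687,536 × 0.01006 = $16,976.61216
Pellston CSD: $1,687,536 × 0.01989 = $33,565.09104
Total tax = $62,236.32768
Effective rate = $62,236.32768 ÷ $2,343,800 = 2.655% of market value

2.655%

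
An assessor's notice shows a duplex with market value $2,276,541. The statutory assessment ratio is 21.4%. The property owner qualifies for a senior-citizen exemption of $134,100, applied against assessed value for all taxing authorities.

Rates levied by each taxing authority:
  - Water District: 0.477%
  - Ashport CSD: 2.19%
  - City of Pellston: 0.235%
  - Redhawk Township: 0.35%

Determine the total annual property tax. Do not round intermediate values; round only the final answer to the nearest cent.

$11,482.15

Assessed value = $2,276,541 × 0.214 = $487,179.774
Taxable value = $487,179.774 − $134,100 = $353,079.774
Water District: $353,079.774 × 0.00477 = $1,684.19052198
Ashport CSD: $353,079.774 × 0.0219 = $7,732.4470506
City of Pellston: $353,079.774 × 0.00235 = $829.7374689
Redhawk Township: $353,079.774 × 0.0035 = $1,235.779209
Total = $1,684.19052198 + $7,732.4470506 + $829.7374689 + $1,235.779209 = $11,482.15425048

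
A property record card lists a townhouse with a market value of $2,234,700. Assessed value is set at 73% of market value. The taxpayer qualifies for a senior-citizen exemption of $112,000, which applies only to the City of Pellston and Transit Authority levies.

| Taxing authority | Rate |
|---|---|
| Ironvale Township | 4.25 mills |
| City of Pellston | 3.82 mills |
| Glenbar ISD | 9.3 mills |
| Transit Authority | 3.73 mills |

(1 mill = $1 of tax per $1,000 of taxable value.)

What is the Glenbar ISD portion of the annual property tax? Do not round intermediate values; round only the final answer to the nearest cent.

$15,171.38

Assessed value = $2,234,700 × 0.73 = $1,631,331
Glenbar ISD taxable value = $1,631,331 (exemption does not apply)
Glenbar ISD levy = $1,631,331 × 0.0093 = $15,171.3783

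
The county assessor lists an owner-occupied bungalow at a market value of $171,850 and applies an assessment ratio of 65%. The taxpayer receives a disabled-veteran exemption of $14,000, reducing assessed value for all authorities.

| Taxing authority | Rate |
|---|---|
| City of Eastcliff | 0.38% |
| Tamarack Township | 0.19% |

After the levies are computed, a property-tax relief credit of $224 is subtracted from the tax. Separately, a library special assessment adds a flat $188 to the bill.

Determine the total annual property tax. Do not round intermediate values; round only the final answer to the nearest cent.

$520.90

Assessed value = $171,850 × 0.65 = $111,702.5
Taxable value = $111,702.5 − $14,000 = $97,702.5
City of Eastcliff: $97,702.5 × 0.0038 = $371.2695
Tamarack Township: $97,702.5 × 0.0019 = $185.63475
Levies subtotal = $556.90425
After credit = $556.90425 − $224 = $332.90425
Total = $332.90425 + $188 = $520.90425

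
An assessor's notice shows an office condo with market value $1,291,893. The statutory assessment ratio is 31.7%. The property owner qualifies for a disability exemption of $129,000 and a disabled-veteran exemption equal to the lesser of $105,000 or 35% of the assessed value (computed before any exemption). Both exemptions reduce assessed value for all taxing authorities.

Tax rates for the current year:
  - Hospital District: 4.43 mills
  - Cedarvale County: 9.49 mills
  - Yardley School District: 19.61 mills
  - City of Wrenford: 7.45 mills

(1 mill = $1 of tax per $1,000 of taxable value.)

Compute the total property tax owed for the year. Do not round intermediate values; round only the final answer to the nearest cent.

Assessed value = $1,291,893 × 0.317 = $409,530.081
Disabled-veteran exemption = min($105,000, 35% × $409,530.081) = min($105,000, $143,335.52835) = $105,000 (dollar cap binds)
Taxable value = $409,530.081 − $129,000 − $105,000 = $175,530.081
Hospital District: $175,530.081 × 0.00443 = $777.59825883
Cedarvale County: $175,530.081 × 0.00949 = $1,665.78046869
Yardley School District: $175,530.081 × 0.01961 = $3,442.14488841
City of Wrenford: $175,530.081 × 0.00745 = $1,307.69910345
Total = $7,193.22271938

$7,193.22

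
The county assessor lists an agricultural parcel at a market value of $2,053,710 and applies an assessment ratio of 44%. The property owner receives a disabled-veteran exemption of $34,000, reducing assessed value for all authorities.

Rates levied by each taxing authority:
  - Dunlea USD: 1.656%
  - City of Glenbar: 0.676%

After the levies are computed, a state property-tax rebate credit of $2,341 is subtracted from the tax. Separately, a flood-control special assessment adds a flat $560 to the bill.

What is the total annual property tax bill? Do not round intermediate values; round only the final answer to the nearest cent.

Assessed value = $2,053,710 × 0.44 = $903,632.4
Taxable value = $903,632.4 − $34,000 = $869,632.4
Dunlea USD: $869,632.4 × 0.01656 = $14,401.112544
City of Glenbar: $869,632.4 × 0.00676 = $5,878.715024
Levies subtotal = $20,279.827568
After credit = $20,279.827568 − $2,341 = $17,938.827568
Total = $17,938.827568 + $560 = $18,498.827568

$18,498.83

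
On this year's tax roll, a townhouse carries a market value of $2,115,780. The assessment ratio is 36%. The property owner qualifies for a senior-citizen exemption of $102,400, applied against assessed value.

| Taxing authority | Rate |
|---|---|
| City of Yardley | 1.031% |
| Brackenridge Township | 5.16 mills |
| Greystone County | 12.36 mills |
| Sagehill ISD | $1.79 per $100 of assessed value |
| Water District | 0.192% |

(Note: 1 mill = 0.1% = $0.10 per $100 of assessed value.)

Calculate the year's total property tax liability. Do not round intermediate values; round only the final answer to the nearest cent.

Assessed value = $2,115,780 × 0.36 = $761,680.8
Taxable value = $761,680.8 − $102,400 = $659,280.8
City of Yardley: $659,280.8 × 0.01031 = $6,797.185048
Brackenridge Township: $659,280.8 × 0.00516 = $3,401.888928
Greystone County: $659,280.8 × 0.01236 = $8,148.710688
Sagehill ISD: $659,280.8 × 0.0179 = $11,801.12632
Water District: $659,280.8 × 0.00192 = $1,265.819136
Total = $31,414.73012

$31,414.73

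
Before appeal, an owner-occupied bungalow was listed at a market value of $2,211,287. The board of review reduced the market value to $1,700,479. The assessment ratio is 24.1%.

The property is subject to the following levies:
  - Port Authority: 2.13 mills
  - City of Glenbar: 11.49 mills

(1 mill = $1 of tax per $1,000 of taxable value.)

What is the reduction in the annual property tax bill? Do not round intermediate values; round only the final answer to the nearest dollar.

Old assessed value = $2,211,287 × 0.241 = $532,920.167
New assessed value = $1,700,479 × 0.241 = $409,815.439
Combined rate = 0.00213 + 0.01149 = 0.01362
Old tax = $532,920.167 × 0.01362 = $7,258.37267454
New tax = $409,815.439 × 0.01362 = $5,581.68627918
Reduction = $7,258.37267454 − $5,581.68627918 = $1,676.68639536

$1,677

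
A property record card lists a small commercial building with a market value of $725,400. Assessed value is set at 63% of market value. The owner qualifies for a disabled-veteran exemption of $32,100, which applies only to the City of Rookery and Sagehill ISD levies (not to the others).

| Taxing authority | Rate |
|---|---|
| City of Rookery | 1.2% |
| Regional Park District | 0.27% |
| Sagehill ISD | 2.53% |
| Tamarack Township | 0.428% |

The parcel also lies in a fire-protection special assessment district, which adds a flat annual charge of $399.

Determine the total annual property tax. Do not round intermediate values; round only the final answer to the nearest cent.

$19,437.72

Assessed value = $725,400 × 0.63 = $457,002
City of Rookery: ($457,002 − $32,100) × 0.012 = $424,902 × 0.012 = $5,098.824
Regional Park District: $457,002 × 0.0027 = $1,233.9054
Sagehill ISD: ($457,002 − $32,100) × 0.0253 = $424,902 × 0.0253 = $10,750.0206
Tamarack Township: $457,002 × 0.00428 = $1,955.96856
Levies subtotal = $19,038.71856
Total = $19,038.71856 + $399 = $19,437.71856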